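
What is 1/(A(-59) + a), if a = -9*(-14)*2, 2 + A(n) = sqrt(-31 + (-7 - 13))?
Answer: 250/62551 - I*sqrt(51)/62551 ≈ 0.0039967 - 0.00011417*I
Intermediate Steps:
A(n) = -2 + I*sqrt(51) (A(n) = -2 + sqrt(-31 + (-7 - 13)) = -2 + sqrt(-31 - 20) = -2 + sqrt(-51) = -2 + I*sqrt(51))
a = 252 (a = 126*2 = 252)
1/(A(-59) + a) = 1/((-2 + I*sqrt(51)) + 252) = 1/(250 + I*sqrt(51))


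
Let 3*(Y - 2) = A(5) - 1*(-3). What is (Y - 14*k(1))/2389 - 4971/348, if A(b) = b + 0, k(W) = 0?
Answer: -11874095/831372 ≈ -14.283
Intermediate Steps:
A(b) = b
Y = 14/3 (Y = 2 + (5 - 1*(-3))/3 = 2 + (5 + 3)/3 = 2 + (⅓)*8 = 2 + 8/3 = 14/3 ≈ 4.6667)
(Y - 14*k(1))/2389 - 4971/348 = (14/3 - 14*0)/2389 - 4971/348 = (14/3 + 0)*(1/2389) - 4971*1/348 = (14/3)*(1/2389) - 1657/116 = 14/7167 - 1657/116 = -11874095/831372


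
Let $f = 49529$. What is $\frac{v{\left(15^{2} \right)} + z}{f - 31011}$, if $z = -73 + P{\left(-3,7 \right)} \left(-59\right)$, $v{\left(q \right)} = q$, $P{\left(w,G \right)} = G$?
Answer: $- \frac{261}{18518} \approx -0.014094$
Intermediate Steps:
$z = -486$ ($z = -73 + 7 \left(-59\right) = -73 - 413 = -486$)
$\frac{v{\left(15^{2} \right)} + z}{f - 31011} = \frac{15^{2} - 486}{49529 - 31011} = \frac{225 - 486}{18518} = \left(-261\right) \frac{1}{18518} = - \frac{261}{18518}$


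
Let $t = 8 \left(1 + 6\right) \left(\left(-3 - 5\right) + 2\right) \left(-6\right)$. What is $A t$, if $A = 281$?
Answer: $566496$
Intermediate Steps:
$t = 2016$ ($t = 8 \cdot 7 \left(-8 + 2\right) \left(-6\right) = 8 \cdot 7 \left(-6\right) \left(-6\right) = 8 \left(-42\right) \left(-6\right) = \left(-336\right) \left(-6\right) = 2016$)
$A t = 281 \cdot 2016 = 566496$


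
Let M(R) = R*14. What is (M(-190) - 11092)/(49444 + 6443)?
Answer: -4584/18629 ≈ -0.24607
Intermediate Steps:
M(R) = 14*R
(M(-190) - 11092)/(49444 + 6443) = (14*(-190) - 11092)/(49444 + 6443) = (-2660 - 11092)/55887 = -13752*1/55887 = -4584/18629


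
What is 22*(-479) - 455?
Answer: -10993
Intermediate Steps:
22*(-479) - 455 = -10538 - 455 = -10993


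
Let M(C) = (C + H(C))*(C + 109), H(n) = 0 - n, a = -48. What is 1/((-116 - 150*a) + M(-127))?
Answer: 1/7084 ≈ 0.00014116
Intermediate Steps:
H(n) = -n
M(C) = 0 (M(C) = (C - C)*(C + 109) = 0*(109 + C) = 0)
1/((-116 - 150*a) + M(-127)) = 1/((-116 - 150*(-48)) + 0) = 1/((-116 + 7200) + 0) = 1/(7084 + 0) = 1/7084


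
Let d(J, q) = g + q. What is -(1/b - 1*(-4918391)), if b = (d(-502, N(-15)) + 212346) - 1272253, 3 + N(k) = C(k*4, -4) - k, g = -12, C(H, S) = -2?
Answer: -5213046886418/1059909 ≈ -4.9184e+6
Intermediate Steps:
N(k) = -5 - k (N(k) = -3 + (-2 - k) = -5 - k)
d(J, q) = -12 + q
b = -1059909 (b = ((-12 + (-5 - 1*(-15))) + 212346) - 1272253 = ((-12 + (-5 + 15)) + 212346) - 1272253 = ((-12 + 10) + 212346) - 1272253 = (-2 + 212346) - 1272253 = 212344 - 1272253 = -1059909)
-(1/b - 1*(-4918391)) = -(1/(-1059909) - 1*(-4918391)) = -(-1/1059909 + 4918391) = -1*5213046886418/1059909 = -5213046886418/1059909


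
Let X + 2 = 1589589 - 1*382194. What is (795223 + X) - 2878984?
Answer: -876368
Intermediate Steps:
X = 1207393 (X = -2 + (1589589 - 1*382194) = -2 + (1589589 - 382194) = -2 + 1207395 = 1207393)
(795223 + X) - 2878984 = (795223 + 1207393) - 2878984 = 2002616 - 2878984 = -876368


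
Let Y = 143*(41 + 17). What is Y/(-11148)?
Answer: -4147/5574 ≈ -0.74399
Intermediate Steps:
Y = 8294 (Y = 143*58 = 8294)
Y/(-11148) = 8294/(-11148) = 8294*(-1/11148) = -4147/5574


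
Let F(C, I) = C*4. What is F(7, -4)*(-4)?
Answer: -112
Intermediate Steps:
F(C, I) = 4*C
F(7, -4)*(-4) = (4*7)*(-4) = 28*(-4) = -112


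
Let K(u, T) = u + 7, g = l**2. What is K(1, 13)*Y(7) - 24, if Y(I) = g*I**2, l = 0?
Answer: -24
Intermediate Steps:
g = 0 (g = 0**2 = 0)
K(u, T) = 7 + u
Y(I) = 0 (Y(I) = 0*I**2 = 0)
K(1, 13)*Y(7) - 24 = (7 + 1)*0 - 24 = 8*0 - 24 = 0 - 24 = -24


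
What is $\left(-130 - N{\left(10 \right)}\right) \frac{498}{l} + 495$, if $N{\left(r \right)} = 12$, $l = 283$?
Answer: $\frac{69369}{283} \approx 245.12$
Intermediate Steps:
$\left(-130 - N{\left(10 \right)}\right) \frac{498}{l} + 495 = \left(-130 - 12\right) \frac{498}{283} + 495 = \left(-130 - 12\right) 498 \cdot \frac{1}{283} + 495 = \left(-142\right) \frac{498}{283} + 495 = - \frac{70716}{283} + 495 = \frac{69369}{283}$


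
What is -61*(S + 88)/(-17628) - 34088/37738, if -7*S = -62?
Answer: -1950999/3434158 ≈ -0.56812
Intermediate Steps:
S = 62/7 (S = -⅐*(-62) = 62/7 ≈ 8.8571)
-61*(S + 88)/(-17628) - 34088/37738 = -61*(62/7 + 88)/(-17628) - 34088/37738 = -61*678/7*(-1/17628) - 34088*1/37738 = -41358/7*(-1/17628) - 17044/18869 = 61/182 - 17044/18869 = -1950999/3434158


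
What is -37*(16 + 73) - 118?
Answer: -3411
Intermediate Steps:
-37*(16 + 73) - 118 = -37*89 - 118 = -3293 - 118 = -3411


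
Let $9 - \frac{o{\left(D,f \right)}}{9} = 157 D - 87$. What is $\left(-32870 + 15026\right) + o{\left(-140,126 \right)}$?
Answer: $180840$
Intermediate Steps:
$o{\left(D,f \right)} = 864 - 1413 D$ ($o{\left(D,f \right)} = 81 - 9 \left(157 D - 87\right) = 81 - 9 \left(-87 + 157 D\right) = 81 - \left(-783 + 1413 D\right) = 864 - 1413 D$)
$\left(-32870 + 15026\right) + o{\left(-140,126 \right)} = \left(-32870 + 15026\right) + \left(864 - -197820\right) = -17844 + \left(864 + 197820\right) = -17844 + 198684 = 180840$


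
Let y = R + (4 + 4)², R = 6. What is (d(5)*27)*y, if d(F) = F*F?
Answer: 47250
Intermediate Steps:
d(F) = F²
y = 70 (y = 6 + (4 + 4)² = 6 + 8² = 6 + 64 = 70)
(d(5)*27)*y = (5²*27)*70 = (25*27)*70 = 675*70 = 47250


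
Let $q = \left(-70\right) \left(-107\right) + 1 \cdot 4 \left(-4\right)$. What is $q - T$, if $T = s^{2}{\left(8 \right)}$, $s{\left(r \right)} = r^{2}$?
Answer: $3378$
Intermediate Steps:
$T = 4096$ ($T = \left(8^{2}\right)^{2} = 64^{2} = 4096$)
$q = 7474$ ($q = 7490 + 4 \left(-4\right) = 7490 - 16 = 7474$)
$q - T = 7474 - 4096 = 3378$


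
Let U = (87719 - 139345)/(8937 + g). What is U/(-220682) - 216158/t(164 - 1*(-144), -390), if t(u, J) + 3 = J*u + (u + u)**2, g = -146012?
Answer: -3269394839189579/3922409699452475 ≈ -0.83352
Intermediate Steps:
U = 51626/137075 (U = (87719 - 139345)/(8937 - 146012) = -51626/(-137075) = -51626*(-1/137075) = 51626/137075 ≈ 0.37663)
t(u, J) = -3 + 4*u**2 + J*u (t(u, J) = -3 + (J*u + (u + u)**2) = -3 + (J*u + (2*u)**2) = -3 + (J*u + 4*u**2) = -3 + (4*u**2 + J*u) = -3 + 4*u**2 + J*u)
U/(-220682) - 216158/t(164 - 1*(-144), -390) = (51626/137075)/(-220682) - 216158/(-3 + 4*(164 - 1*(-144))**2 - 390*(164 - 1*(-144))) = (51626/137075)*(-1/220682) - 216158/(-3 + 4*(164 + 144)**2 - 390*(164 + 144)) = -25813/15124992575 - 216158/(-3 + 4*308**2 - 390*308) = -25813/15124992575 - 216158/(-3 + 4*94864 - 120120) = -25813/15124992575 - 216158/(-3 + 379456 - 120120) = -25813/15124992575 - 216158/259333 = -3269394839189579/3922409699452475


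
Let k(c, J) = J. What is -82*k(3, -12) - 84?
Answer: 900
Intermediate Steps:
-82*k(3, -12) - 84 = -82*(-12) - 84 = 984 - 84 = 900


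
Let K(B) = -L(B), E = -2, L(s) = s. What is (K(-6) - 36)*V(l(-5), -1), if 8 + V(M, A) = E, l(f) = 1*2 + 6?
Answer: 300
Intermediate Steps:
l(f) = 8 (l(f) = 2 + 6 = 8)
V(M, A) = -10 (V(M, A) = -8 - 2 = -10)
K(B) = -B
(K(-6) - 36)*V(l(-5), -1) = (-1*(-6) - 36)*(-10) = (6 - 36)*(-10) = -30*(-10) = 300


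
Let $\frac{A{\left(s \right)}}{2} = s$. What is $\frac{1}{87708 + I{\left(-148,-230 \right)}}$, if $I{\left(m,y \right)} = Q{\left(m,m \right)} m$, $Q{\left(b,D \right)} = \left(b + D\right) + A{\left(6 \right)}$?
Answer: $\frac{1}{129740} \approx 7.7077 \cdot 10^{-6}$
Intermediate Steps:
$A{\left(s \right)} = 2 s$
$Q{\left(b,D \right)} = 12 + D + b$ ($Q{\left(b,D \right)} = \left(b + D\right) + 2 \cdot 6 = \left(D + b\right) + 12 = 12 + D + b$)
$I{\left(m,y \right)} = m \left(12 + 2 m\right)$ ($I{\left(m,y \right)} = \left(12 + m + m\right) m = \left(12 + 2 m\right) m = m \left(12 + 2 m\right)$)
$\frac{1}{87708 + I{\left(-148,-230 \right)}} = \frac{1}{87708 + 2 \left(-148\right) \left(6 - 148\right)} = \frac{1}{87708 + 2 \left(-148\right) \left(-142\right)} = \frac{1}{87708 + 42032} = \frac{1}{129740}$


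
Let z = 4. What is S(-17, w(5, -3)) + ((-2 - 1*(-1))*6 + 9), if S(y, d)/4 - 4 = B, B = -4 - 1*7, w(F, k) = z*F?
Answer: -25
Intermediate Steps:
w(F, k) = 4*F
B = -11 (B = -4 - 7 = -11)
S(y, d) = -28 (S(y, d) = 16 + 4*(-11) = 16 - 44 = -28)
S(-17, w(5, -3)) + ((-2 - 1*(-1))*6 + 9) = -28 + ((-2 - 1*(-1))*6 + 9) = -28 + ((-2 + 1)*6 + 9) = -28 + (-1*6 + 9) = -28 + (-6 + 9) = -28 + 3 = -25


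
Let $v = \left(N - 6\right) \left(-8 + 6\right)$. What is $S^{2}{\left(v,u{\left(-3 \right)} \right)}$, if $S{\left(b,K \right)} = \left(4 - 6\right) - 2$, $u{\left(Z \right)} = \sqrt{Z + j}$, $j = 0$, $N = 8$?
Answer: $16$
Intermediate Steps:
$v = -4$ ($v = \left(8 - 6\right) \left(-8 + 6\right) = 2 \left(-2\right) = -4$)
$u{\left(Z \right)} = \sqrt{Z}$ ($u{\left(Z \right)} = \sqrt{Z + 0} = \sqrt{Z}$)
$S{\left(b,K \right)} = -4$ ($S{\left(b,K \right)} = -2 - 2 = -4$)
$S^{2}{\left(v,u{\left(-3 \right)} \right)} = \left(-4\right)^{2} = 16$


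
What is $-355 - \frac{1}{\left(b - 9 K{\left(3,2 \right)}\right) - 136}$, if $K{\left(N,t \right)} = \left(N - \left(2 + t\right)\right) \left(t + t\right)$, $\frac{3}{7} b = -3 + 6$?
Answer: $- \frac{33014}{93} \approx -354.99$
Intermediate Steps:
$b = 7$ ($b = \frac{7 \left(-3 + 6\right)}{3} = \frac{7}{3} \cdot 3 = 7$)
$K{\left(N,t \right)} = 2 t \left(-2 + N - t\right)$ ($K{\left(N,t \right)} = \left(-2 + N - t\right) 2 t = 2 t \left(-2 + N - t\right)$)
$-355 - \frac{1}{\left(b - 9 K{\left(3,2 \right)}\right) - 136} = -355 - \frac{1}{\left(7 - 9 \cdot 2 \cdot 2 \left(-2 + 3 - 2\right)\right) - 136} = -355 - \frac{1}{\left(7 - 9 \cdot 2 \cdot 2 \left(-1\right)\right) - 136} = -355 - \frac{1}{\left(7 - -36\right) - 136} = -355 - \frac{1}{\left(7 + 36\right) - 136} = -355 - \frac{1}{43 - 136} = -355 - \frac{1}{-93} = -355 - - \frac{1}{93} = -355 + \frac{1}{93} = - \frac{33014}{93}$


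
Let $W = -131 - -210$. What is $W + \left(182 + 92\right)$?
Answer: $353$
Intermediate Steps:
$W = 79$ ($W = -131 + 210 = 79$)
$W + \left(182 + 92\right) = 79 + \left(182 + 92\right) = 79 + 274 = 353$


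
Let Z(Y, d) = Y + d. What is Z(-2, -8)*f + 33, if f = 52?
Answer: -487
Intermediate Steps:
Z(-2, -8)*f + 33 = (-2 - 8)*52 + 33 = -10*52 + 33 = -520 + 33 = -487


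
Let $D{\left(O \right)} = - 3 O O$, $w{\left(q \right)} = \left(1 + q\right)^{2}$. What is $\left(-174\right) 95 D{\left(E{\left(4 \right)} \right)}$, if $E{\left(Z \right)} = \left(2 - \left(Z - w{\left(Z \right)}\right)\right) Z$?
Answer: $419729760$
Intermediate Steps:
$E{\left(Z \right)} = Z \left(2 + \left(1 + Z\right)^{2} - Z\right)$ ($E{\left(Z \right)} = \left(2 - \left(Z - \left(1 + Z\right)^{2}\right)\right) Z = \left(2 + \left(1 + Z\right)^{2} - Z\right) Z = Z \left(2 + \left(1 + Z\right)^{2} - Z\right)$)
$D{\left(O \right)} = - 3 O^{2}$
$\left(-174\right) 95 D{\left(E{\left(4 \right)} \right)} = \left(-174\right) 95 \left(- 3 \left(4 \left(3 + 4 + 4^{2}\right)\right)^{2}\right) = - 16530 \left(- 3 \left(4 \left(3 + 4 + 16\right)\right)^{2}\right) = - 16530 \left(- 3 \left(4 \cdot 23\right)^{2}\right) = - 16530 \left(- 3 \cdot 92^{2}\right) = - 16530 \left(\left(-3\right) 8464\right) = \left(-16530\right) \left(-25392\right) = 419729760$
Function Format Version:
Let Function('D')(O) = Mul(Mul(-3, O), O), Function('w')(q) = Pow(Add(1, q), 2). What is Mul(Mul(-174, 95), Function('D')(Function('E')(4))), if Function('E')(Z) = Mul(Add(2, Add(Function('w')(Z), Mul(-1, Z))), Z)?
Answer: 419729760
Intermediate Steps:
Function('E')(Z) = Mul(Z, Add(2, Pow(Add(1, Z), 2), Mul(-1, Z))) (Function('E')(Z) = Mul(Add(2, Add(Pow(Add(1, Z), 2), Mul(-1, Z))), Z) = Mul(Add(2, Pow(Add(1, Z), 2), Mul(-1, Z)), Z) = Mul(Z, Add(2, Pow(Add(1, Z), 2), Mul(-1, Z))))
Function('D')(O) = Mul(-3, Pow(O, 2))
Mul(Mul(-174, 95), Function('D')(Function('E')(4))) = Mul(Mul(-174, 95), Mul(-3, Pow(Mul(4, Add(3, 4, Pow(4, 2))), 2))) = Mul(-16530, Mul(-3, Pow(Mul(4, Add(3, 4, 16)), 2))) = Mul(-16530, Mul(-3, Pow(Mul(4, 23), 2))) = Mul(-16530, Mul(-3, Pow(92, 2))) = Mul(-16530, Mul(-3, 8464)) = Mul(-16530, -25392) = 419729760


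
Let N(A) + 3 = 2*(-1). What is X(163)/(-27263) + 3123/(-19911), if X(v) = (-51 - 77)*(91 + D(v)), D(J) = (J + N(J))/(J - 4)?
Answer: 7913618575/28770180429 ≈ 0.27506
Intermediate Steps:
N(A) = -5 (N(A) = -3 + 2*(-1) = -3 - 2 = -5)
D(J) = (-5 + J)/(-4 + J) (D(J) = (J - 5)/(J - 4) = (-5 + J)/(-4 + J))
X(v) = -11648 - 128*(-5 + v)/(-4 + v) (X(v) = (-51 - 77)*(91 + (-5 + v)/(-4 + v)) = -128*(91 + (-5 + v)/(-4 + v)) = -11648 - 128*(-5 + v)/(-4 + v))
X(163)/(-27263) + 3123/(-19911) = (128*(369 - 92*163)/(-4 + 163))/(-27263) + 3123/(-19911) = (128*(369 - 14996)/159)*(-1/27263) + 3123*(-1/19911) = (128*(1/159)*(-14627))*(-1/27263) - 1041/6637 = -1872256/159*(-1/27263) - 1041/6637 = 1872256/4334817 - 1041/6637 = 7913618575/28770180429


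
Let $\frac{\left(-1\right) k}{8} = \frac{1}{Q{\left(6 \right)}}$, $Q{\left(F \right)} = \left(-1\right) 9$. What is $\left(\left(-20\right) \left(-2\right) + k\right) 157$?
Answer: $\frac{57776}{9} \approx 6419.6$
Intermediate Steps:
$Q{\left(F \right)} = -9$
$k = \frac{8}{9}$ ($k = - \frac{8}{-9} = \left(-8\right) \left(- \frac{1}{9}\right) = \frac{8}{9} \approx 0.88889$)
$\left(\left(-20\right) \left(-2\right) + k\right) 157 = \left(\left(-20\right) \left(-2\right) + \frac{8}{9}\right) 157 = \left(40 + \frac{8}{9}\right) 157 = \frac{368}{9} \cdot 157 = \frac{57776}{9}$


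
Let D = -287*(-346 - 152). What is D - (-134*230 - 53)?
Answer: 173799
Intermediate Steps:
D = 142926 (D = -287*(-498) = 142926)
D - (-134*230 - 53) = 142926 - (-134*230 - 53) = 142926 - (-30820 - 53) = 142926 - 1*(-30873) = 142926 + 30873 = 173799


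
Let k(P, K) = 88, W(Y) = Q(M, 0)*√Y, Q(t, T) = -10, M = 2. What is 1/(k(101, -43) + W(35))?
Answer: 22/1061 + 5*√35/2122 ≈ 0.034675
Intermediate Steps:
W(Y) = -10*√Y
1/(k(101, -43) + W(35)) = 1/(88 - 10*√35)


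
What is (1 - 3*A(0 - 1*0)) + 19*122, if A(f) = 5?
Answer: 2304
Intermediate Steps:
(1 - 3*A(0 - 1*0)) + 19*122 = (1 - 3*5) + 19*122 = (1 - 15) + 2318 = -14 + 2318 = 2304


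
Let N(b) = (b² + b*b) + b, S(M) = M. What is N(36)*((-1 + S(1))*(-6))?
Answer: 0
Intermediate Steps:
N(b) = b + 2*b² (N(b) = (b² + b²) + b = 2*b² + b = b + 2*b²)
N(36)*((-1 + S(1))*(-6)) = (36*(1 + 2*36))*((-1 + 1)*(-6)) = (36*(1 + 72))*(0*(-6)) = (36*73)*0 = 2628*0 = 0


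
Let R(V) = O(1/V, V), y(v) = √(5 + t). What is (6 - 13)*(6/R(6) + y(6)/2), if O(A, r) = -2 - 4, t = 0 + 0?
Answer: 7 - 7*√5/2 ≈ -0.82624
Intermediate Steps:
t = 0
O(A, r) = -6
y(v) = √5 (y(v) = √(5 + 0) = √5)
R(V) = -6
(6 - 13)*(6/R(6) + y(6)/2) = (6 - 13)*(6/(-6) + √5/2) = -7*(6*(-⅙) + √5*(½)) = -7*(-1 + √5/2) = 7 - 7*√5/2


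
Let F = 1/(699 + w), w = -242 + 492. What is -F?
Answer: -1/949 ≈ -0.0010537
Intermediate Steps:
w = 250
F = 1/949 (F = 1/(699 + 250) = 1/949 ≈ 0.0010537)
-F = -1*1/949 = -1/949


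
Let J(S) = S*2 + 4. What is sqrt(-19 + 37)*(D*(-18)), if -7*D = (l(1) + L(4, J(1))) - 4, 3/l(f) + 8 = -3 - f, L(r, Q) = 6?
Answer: 27*sqrt(2)/2 ≈ 19.092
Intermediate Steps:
J(S) = 4 + 2*S (J(S) = 2*S + 4 = 4 + 2*S)
l(f) = 3/(-11 - f) (l(f) = 3/(-8 + (-3 - f)) = 3/(-11 - f))
D = -1/4 (D = -((-3/(11 + 1) + 6) - 4)/7 = -((-3/12 + 6) - 4)/7 = -((-3*1/12 + 6) - 4)/7 = -((-1/4 + 6) - 4)/7 = -(23/4 - 4)/7 = -1/7*7/4 = -1/4 ≈ -0.25000)
sqrt(-19 + 37)*(D*(-18)) = sqrt(-19 + 37)*(-1/4*(-18)) = sqrt(18)*(9/2) = (3*sqrt(2))*(9/2) = 27*sqrt(2)/2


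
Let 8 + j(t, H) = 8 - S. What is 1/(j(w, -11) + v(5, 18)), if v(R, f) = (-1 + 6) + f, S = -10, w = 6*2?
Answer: 1/33 ≈ 0.030303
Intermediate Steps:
w = 12
v(R, f) = 5 + f
j(t, H) = 10 (j(t, H) = -8 + (8 - 1*(-10)) = -8 + (8 + 10) = -8 + 18 = 10)
1/(j(w, -11) + v(5, 18)) = 1/(10 + (5 + 18)) = 1/(10 + 23) = 1/33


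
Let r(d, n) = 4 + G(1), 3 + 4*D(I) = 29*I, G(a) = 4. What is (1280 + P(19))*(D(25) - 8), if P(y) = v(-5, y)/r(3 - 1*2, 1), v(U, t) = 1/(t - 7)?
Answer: 14131315/64 ≈ 2.2080e+5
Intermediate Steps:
D(I) = -3/4 + 29*I/4 (D(I) = -3/4 + (29*I)/4 = -3/4 + 29*I/4)
v(U, t) = 1/(-7 + t)
r(d, n) = 8 (r(d, n) = 4 + 4 = 8)
P(y) = 1/(8*(-7 + y)) (P(y) = 1/((-7 + y)*8) = (1/8)/(-7 + y) = 1/(8*(-7 + y)))
(1280 + P(19))*(D(25) - 8) = (1280 + 1/(8*(-7 + 19)))*((-3/4 + (29/4)*25) - 8) = (1280 + (1/8)/12)*((-3/4 + 725/4) - 8) = (1280 + (1/8)*(1/12))*(361/2 - 8) = (1280 + 1/96)*(345/2) = (122881/96)*(345/2) = 14131315/64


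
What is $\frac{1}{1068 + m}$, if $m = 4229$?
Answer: $\frac{1}{5297} \approx 0.00018879$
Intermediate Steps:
$\frac{1}{1068 + m} = \frac{1}{1068 + 4229} = \frac{1}{5297}$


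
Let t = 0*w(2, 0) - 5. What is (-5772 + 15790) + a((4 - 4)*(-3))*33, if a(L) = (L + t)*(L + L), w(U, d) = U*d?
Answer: 10018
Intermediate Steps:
t = -5 (t = 0*(2*0) - 5 = 0*0 - 5 = 0 - 5 = -5)
a(L) = 2*L*(-5 + L) (a(L) = (L - 5)*(L + L) = (-5 + L)*(2*L) = 2*L*(-5 + L))
(-5772 + 15790) + a((4 - 4)*(-3))*33 = (-5772 + 15790) + (2*((4 - 4)*(-3))*(-5 + (4 - 4)*(-3)))*33 = 10018 + (2*(0*(-3))*(-5 + 0*(-3)))*33 = 10018 + (2*0*(-5 + 0))*33 = 10018 + (2*0*(-5))*33 = 10018 + 0*33 = 10018 + 0 = 10018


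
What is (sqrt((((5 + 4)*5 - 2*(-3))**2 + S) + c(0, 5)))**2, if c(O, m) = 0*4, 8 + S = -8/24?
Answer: 7778/3 ≈ 2592.7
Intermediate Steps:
S = -25/3 (S = -8 - 8/24 = -8 - 8*1/24 = -8 - 1/3 = -25/3 ≈ -8.3333)
c(O, m) = 0
(sqrt((((5 + 4)*5 - 2*(-3))**2 + S) + c(0, 5)))**2 = (sqrt((((5 + 4)*5 - 2*(-3))**2 - 25/3) + 0))**2 = (sqrt(((9*5 + 6)**2 - 25/3) + 0))**2 = (sqrt(((45 + 6)**2 - 25/3) + 0))**2 = (sqrt((51**2 - 25/3) + 0))**2 = (sqrt((2601 - 25/3) + 0))**2 = (sqrt(7778/3 + 0))**2 = (sqrt(7778/3))**2 = (sqrt(23334)/3)**2 = 7778/3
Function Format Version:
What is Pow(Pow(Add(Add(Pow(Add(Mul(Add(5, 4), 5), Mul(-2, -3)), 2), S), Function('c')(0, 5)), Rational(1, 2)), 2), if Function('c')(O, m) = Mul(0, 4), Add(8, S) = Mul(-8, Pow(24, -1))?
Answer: Rational(7778, 3) ≈ 2592.7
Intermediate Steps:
S = Rational(-25, 3) (S = Add(-8, Mul(-8, Pow(24, -1))) = Add(-8, Mul(-8, Rational(1, 24))) = Add(-8, Rational(-1, 3)) = Rational(-25, 3) ≈ -8.3333)
Function('c')(O, m) = 0
Pow(Pow(Add(Add(Pow(Add(Mul(Add(5, 4), 5), Mul(-2, -3)), 2), S), Function('c')(0, 5)), Rational(1, 2)), 2) = Pow(Pow(Add(Add(Pow(Add(Mul(Add(5, 4), 5), Mul(-2, -3)), 2), Rational(-25, 3)), 0), Rational(1, 2)), 2) = Pow(Pow(Add(Add(Pow(Add(Mul(9, 5), 6), 2), Rational(-25, 3)), 0), Rational(1, 2)), 2) = Pow(Pow(Add(Add(Pow(Add(45, 6), 2), Rational(-25, 3)), 0), Rational(1, 2)), 2) = Pow(Pow(Add(Add(Pow(51, 2), Rational(-25, 3)), 0), Rational(1, 2)), 2) = Pow(Pow(Add(Add(2601, Rational(-25, 3)), 0), Rational(1, 2)), 2) = Pow(Pow(Add(Rational(7778, 3), 0), Rational(1, 2)), 2) = Pow(Pow(Rational(7778, 3), Rational(1, 2)), 2) = Pow(Mul(Rational(1, 3), Pow(23334, Rational(1, 2))), 2) = Rational(7778, 3)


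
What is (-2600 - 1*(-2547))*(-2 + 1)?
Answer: 53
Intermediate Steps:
(-2600 - 1*(-2547))*(-2 + 1) = (-2600 + 2547)*(-1) = -53*(-1) = 53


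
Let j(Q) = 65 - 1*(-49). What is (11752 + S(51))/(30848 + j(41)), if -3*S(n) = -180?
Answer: 5906/15481 ≈ 0.38150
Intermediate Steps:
j(Q) = 114 (j(Q) = 65 + 49 = 114)
S(n) = 60 (S(n) = -1/3*(-180) = 60)
(11752 + S(51))/(30848 + j(41)) = (11752 + 60)/(30848 + 114) = 11812/30962 = 11812*(1/30962) = 5906/15481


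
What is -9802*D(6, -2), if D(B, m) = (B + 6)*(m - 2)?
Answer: 470496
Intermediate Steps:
D(B, m) = (-2 + m)*(6 + B) (D(B, m) = (6 + B)*(-2 + m) = (-2 + m)*(6 + B))
-9802*D(6, -2) = -9802*(-12 - 2*6 + 6*(-2) + 6*(-2)) = -9802*(-12 - 12 - 12 - 12) = -9802*(-48) = 470496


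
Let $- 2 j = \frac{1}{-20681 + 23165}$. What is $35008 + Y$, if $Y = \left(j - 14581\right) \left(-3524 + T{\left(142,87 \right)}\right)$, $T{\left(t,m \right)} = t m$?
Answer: $- \frac{319728615863}{2484} \approx -1.2872 \cdot 10^{8}$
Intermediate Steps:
$T{\left(t,m \right)} = m t$
$j = - \frac{1}{4968}$ ($j = - \frac{1}{2 \left(-20681 + 23165\right)} = - \frac{1}{2 \cdot 2484} = \left(- \frac{1}{2}\right) \frac{1}{2484} = - \frac{1}{4968} \approx -0.00020129$)
$Y = - \frac{319815575735}{2484}$ ($Y = \left(- \frac{1}{4968} - 14581\right) \left(-3524 + 87 \cdot 142\right) = - \frac{72438409 \left(-3524 + 12354\right)}{4968} = \left(- \frac{72438409}{4968}\right) 8830 = - \frac{319815575735}{2484} \approx -1.2875 \cdot 10^{8}$)
$35008 + Y = 35008 - \frac{319815575735}{2484} = - \frac{319728615863}{2484}$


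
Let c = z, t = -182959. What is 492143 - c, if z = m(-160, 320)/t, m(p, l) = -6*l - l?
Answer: 12863141271/26137 ≈ 4.9214e+5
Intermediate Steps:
m(p, l) = -7*l
z = 320/26137 (z = -7*320/(-182959) = -2240*(-1/182959) = 320/26137 ≈ 0.012243)
c = 320/26137 ≈ 0.012243
492143 - c = 492143 - 1*320/26137 = 492143 - 320/26137 = 12863141271/26137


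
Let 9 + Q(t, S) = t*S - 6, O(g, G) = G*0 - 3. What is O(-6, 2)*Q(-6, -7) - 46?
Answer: -127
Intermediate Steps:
O(g, G) = -3 (O(g, G) = 0 - 3 = -3)
Q(t, S) = -15 + S*t (Q(t, S) = -9 + (t*S - 6) = -9 + (S*t - 6) = -9 + (-6 + S*t) = -15 + S*t)
O(-6, 2)*Q(-6, -7) - 46 = -3*(-15 - 7*(-6)) - 46 = -3*(-15 + 42) - 46 = -3*27 - 46 = -81 - 46 = -127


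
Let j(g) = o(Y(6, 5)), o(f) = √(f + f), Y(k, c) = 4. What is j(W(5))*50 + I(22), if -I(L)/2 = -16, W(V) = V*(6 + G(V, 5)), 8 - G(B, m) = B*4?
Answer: 32 + 100*√2 ≈ 173.42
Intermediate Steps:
G(B, m) = 8 - 4*B (G(B, m) = 8 - B*4 = 8 - 4*B)
o(f) = √2*√f (o(f) = √(2*f) = √2*√f)
W(V) = V*(14 - 4*V) (W(V) = V*(6 + (8 - 4*V)) = V*(14 - 4*V))
j(g) = 2*√2 (j(g) = √2*√4 = √2*2 = 2*√2)
I(L) = 32 (I(L) = -2*(-16) = 32)
j(W(5))*50 + I(22) = (2*√2)*50 + 32 = 100*√2 + 32 = 32 + 100*√2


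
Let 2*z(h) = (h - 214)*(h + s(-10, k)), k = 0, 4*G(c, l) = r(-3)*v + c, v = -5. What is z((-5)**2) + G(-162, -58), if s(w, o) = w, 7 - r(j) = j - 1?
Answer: -5887/4 ≈ -1471.8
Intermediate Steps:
r(j) = 8 - j (r(j) = 7 - (j - 1) = 7 - (-1 + j) = 7 + (1 - j) = 8 - j)
G(c, l) = -55/4 + c/4 (G(c, l) = ((8 - 1*(-3))*(-5) + c)/4 = ((8 + 3)*(-5) + c)/4 = (11*(-5) + c)/4 = (-55 + c)/4 = -55/4 + c/4)
z(h) = (-214 + h)*(-10 + h)/2 (z(h) = ((h - 214)*(h - 10))/2 = ((-214 + h)*(-10 + h))/2 = (-214 + h)*(-10 + h)/2)
z((-5)**2) + G(-162, -58) = (1070 + ((-5)**2)**2/2 - 112*(-5)**2) + (-55/4 + (1/4)*(-162)) = (1070 + (1/2)*25**2 - 112*25) + (-55/4 - 81/2) = (1070 + (1/2)*625 - 2800) - 217/4 = (1070 + 625/2 - 2800) - 217/4 = -2835/2 - 217/4 = -5887/4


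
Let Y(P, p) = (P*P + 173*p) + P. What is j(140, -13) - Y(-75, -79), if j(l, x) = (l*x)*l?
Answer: -246683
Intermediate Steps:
Y(P, p) = P + P² + 173*p (Y(P, p) = (P² + 173*p) + P = P + P² + 173*p)
j(l, x) = x*l²
j(140, -13) - Y(-75, -79) = -13*140² - (-75 + (-75)² + 173*(-79)) = -13*19600 - (-75 + 5625 - 13667) = -254800 - 1*(-8117) = -254800 + 8117 = -246683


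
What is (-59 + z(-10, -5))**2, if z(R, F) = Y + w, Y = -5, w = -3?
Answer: 4489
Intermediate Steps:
z(R, F) = -8 (z(R, F) = -5 - 3 = -8)
(-59 + z(-10, -5))**2 = (-59 - 8)**2 = (-67)**2 = 4489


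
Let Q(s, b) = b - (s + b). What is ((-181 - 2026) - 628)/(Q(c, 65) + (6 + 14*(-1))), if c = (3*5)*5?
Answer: 2835/83 ≈ 34.157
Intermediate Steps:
c = 75 (c = 15*5 = 75)
Q(s, b) = -s (Q(s, b) = b - (b + s) = b + (-b - s) = -s)
((-181 - 2026) - 628)/(Q(c, 65) + (6 + 14*(-1))) = ((-181 - 2026) - 628)/(-1*75 + (6 + 14*(-1))) = (-2207 - 628)/(-75 + (6 - 14)) = -2835/(-75 - 8) = -2835/(-83) = -2835*(-1/83) = 2835/83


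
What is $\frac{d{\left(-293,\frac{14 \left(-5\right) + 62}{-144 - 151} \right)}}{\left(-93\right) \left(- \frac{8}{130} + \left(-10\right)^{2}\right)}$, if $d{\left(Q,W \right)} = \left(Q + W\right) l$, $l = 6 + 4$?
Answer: $\frac{1872585}{5940592} \approx 0.31522$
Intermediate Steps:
$l = 10$
$d{\left(Q,W \right)} = 10 Q + 10 W$ ($d{\left(Q,W \right)} = \left(Q + W\right) 10 = 10 Q + 10 W$)
$\frac{d{\left(-293,\frac{14 \left(-5\right) + 62}{-144 - 151} \right)}}{\left(-93\right) \left(- \frac{8}{130} + \left(-10\right)^{2}\right)} = \frac{10 \left(-293\right) + 10 \frac{14 \left(-5\right) + 62}{-144 - 151}}{\left(-93\right) \left(- \frac{8}{130} + \left(-10\right)^{2}\right)} = \frac{-2930 + 10 \frac{-70 + 62}{-295}}{\left(-93\right) \left(\left(-8\right) \frac{1}{130} + 100\right)} = \frac{-2930 + 10 \left(\left(-8\right) \left(- \frac{1}{295}\right)\right)}{\left(-93\right) \left(- \frac{4}{65} + 100\right)} = \frac{-2930 + 10 \cdot \frac{8}{295}}{\left(-93\right) \frac{6496}{65}} = \frac{-2930 + \frac{16}{59}}{- \frac{604128}{65}} = \left(- \frac{172854}{59}\right) \left(- \frac{65}{604128}\right) = \frac{1872585}{5940592}$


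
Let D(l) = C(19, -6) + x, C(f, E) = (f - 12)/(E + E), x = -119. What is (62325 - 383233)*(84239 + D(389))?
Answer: -80983781291/3 ≈ -2.6995e+10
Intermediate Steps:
C(f, E) = (-12 + f)/(2*E) (C(f, E) = (-12 + f)/((2*E)) = (-12 + f)*(1/(2*E)) = (-12 + f)/(2*E))
D(l) = -1435/12 (D(l) = (½)*(-12 + 19)/(-6) - 119 = (½)*(-⅙)*7 - 119 = -7/12 - 119 = -1435/12)
(62325 - 383233)*(84239 + D(389)) = (62325 - 383233)*(84239 - 1435/12) = -320908*1009433/12 = -80983781291/3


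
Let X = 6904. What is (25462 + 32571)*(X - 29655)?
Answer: -1320308783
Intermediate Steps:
(25462 + 32571)*(X - 29655) = (25462 + 32571)*(6904 - 29655) = 58033*(-22751) = -1320308783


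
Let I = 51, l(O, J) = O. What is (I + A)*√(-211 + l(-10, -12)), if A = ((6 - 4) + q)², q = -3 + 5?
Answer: 67*I*√221 ≈ 996.03*I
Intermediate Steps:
q = 2
A = 16 (A = ((6 - 4) + 2)² = (2 + 2)² = 4² = 16)
(I + A)*√(-211 + l(-10, -12)) = (51 + 16)*√(-211 - 10) = 67*√(-221) = 67*(I*√221) = 67*I*√221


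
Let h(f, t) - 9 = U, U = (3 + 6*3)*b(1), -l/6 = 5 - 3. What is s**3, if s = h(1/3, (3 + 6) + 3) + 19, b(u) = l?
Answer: -11239424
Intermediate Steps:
l = -12 (l = -6*(5 - 3) = -6*2 = -12)
b(u) = -12
U = -252 (U = (3 + 6*3)*(-12) = (3 + 18)*(-12) = 21*(-12) = -252)
h(f, t) = -243 (h(f, t) = 9 - 252 = -243)
s = -224 (s = -243 + 19 = -224)
s**3 = (-224)**3 = -11239424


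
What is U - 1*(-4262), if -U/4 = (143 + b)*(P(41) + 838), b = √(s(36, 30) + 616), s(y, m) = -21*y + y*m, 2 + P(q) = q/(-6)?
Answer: -1410064/3 - 19900*√235/3 ≈ -5.7171e+5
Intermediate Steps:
P(q) = -2 - q/6 (P(q) = -2 + q/(-6) = -2 + q*(-⅙) = -2 - q/6)
s(y, m) = -21*y + m*y
b = 2*√235 (b = √(36*(-21 + 30) + 616) = √(36*9 + 616) = √(324 + 616) = √940 = 2*√235 ≈ 30.659)
U = -1422850/3 - 19900*√235/3 (U = -4*(143 + 2*√235)*((-2 - ⅙*41) + 838) = -4*(143 + 2*√235)*((-2 - 41/6) + 838) = -4*(143 + 2*√235)*(-53/6 + 838) = -4*(143 + 2*√235)*4975/6 = -4*(711425/6 + 4975*√235/3) = -1422850/3 - 19900*√235/3 ≈ -5.7597e+5)
U - 1*(-4262) = (-1422850/3 - 19900*√235/3) - 1*(-4262) = (-1422850/3 - 19900*√235/3) + 4262 = -1410064/3 - 19900*√235/3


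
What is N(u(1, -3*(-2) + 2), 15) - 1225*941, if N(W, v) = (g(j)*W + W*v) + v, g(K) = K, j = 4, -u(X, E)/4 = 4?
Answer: -1153014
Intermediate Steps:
u(X, E) = -16 (u(X, E) = -4*4 = -16)
N(W, v) = v + 4*W + W*v (N(W, v) = (4*W + W*v) + v = v + 4*W + W*v)
N(u(1, -3*(-2) + 2), 15) - 1225*941 = (15 + 4*(-16) - 16*15) - 1225*941 = (15 - 64 - 240) - 1152725 = -289 - 1152725 = -1153014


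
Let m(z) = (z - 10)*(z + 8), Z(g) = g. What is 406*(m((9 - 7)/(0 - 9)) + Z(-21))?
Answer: -3305246/81 ≈ -40806.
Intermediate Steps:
m(z) = (-10 + z)*(8 + z)
406*(m((9 - 7)/(0 - 9)) + Z(-21)) = 406*((-80 + ((9 - 7)/(0 - 9))**2 - 2*(9 - 7)/(0 - 9)) - 21) = 406*((-80 + (2/(-9))**2 - 4/(-9)) - 21) = 406*((-80 + (2*(-1/9))**2 - 4*(-1)/9) - 21) = 406*((-80 + (-2/9)**2 - 2*(-2/9)) - 21) = 406*((-80 + 4/81 + 4/9) - 21) = 406*(-6440/81 - 21) = 406*(-8141/81) = -3305246/81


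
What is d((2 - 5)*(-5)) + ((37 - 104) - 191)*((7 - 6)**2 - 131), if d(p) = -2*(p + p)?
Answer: 33480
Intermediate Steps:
d(p) = -4*p
d((2 - 5)*(-5)) + ((37 - 104) - 191)*((7 - 6)**2 - 131) = -4*(2 - 5)*(-5) + ((37 - 104) - 191)*((7 - 6)**2 - 131) = -(-12)*(-5) + (-67 - 191)*(1**2 - 131) = -4*15 - 258*(1 - 131) = -60 - 258*(-130) = -60 + 33540 = 33480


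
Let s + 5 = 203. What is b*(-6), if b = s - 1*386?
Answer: 1128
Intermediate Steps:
s = 198 (s = -5 + 203 = 198)
b = -188 (b = 198 - 1*386 = 198 - 386 = -188)
b*(-6) = -188*(-6) = 1128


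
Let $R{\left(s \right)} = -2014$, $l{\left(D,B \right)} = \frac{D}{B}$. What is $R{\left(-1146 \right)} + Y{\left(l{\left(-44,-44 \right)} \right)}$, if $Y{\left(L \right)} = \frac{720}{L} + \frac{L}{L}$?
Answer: $-1293$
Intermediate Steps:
$Y{\left(L \right)} = 1 + \frac{720}{L}$ ($Y{\left(L \right)} = \frac{720}{L} + 1 = 1 + \frac{720}{L}$)
$R{\left(-1146 \right)} + Y{\left(l{\left(-44,-44 \right)} \right)} = -2014 + \frac{720 - \frac{44}{-44}}{\left(-44\right) \frac{1}{-44}} = -2014 + \frac{720 - -1}{\left(-44\right) \left(- \frac{1}{44}\right)} = -2014 + \frac{720 + 1}{1} = -2014 + 1 \cdot 721 = -2014 + 721 = -1293$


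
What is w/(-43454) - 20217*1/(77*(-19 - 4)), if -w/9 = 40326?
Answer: 33070992/1672979 ≈ 19.768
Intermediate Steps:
w = -362934 (w = -9*40326 = -362934)
w/(-43454) - 20217*1/(77*(-19 - 4)) = -362934/(-43454) - 20217*1/(77*(-19 - 4)) = -362934*(-1/43454) - 20217/(77*(-23)) = 181467/21727 - 20217/(-1771) = 181467/21727 - 20217*(-1/1771) = 181467/21727 + 879/77 = 33070992/1672979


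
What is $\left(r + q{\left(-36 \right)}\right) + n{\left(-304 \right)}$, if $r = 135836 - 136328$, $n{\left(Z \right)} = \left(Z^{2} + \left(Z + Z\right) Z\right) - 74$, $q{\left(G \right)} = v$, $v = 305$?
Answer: $276987$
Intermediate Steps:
$q{\left(G \right)} = 305$
$n{\left(Z \right)} = -74 + 3 Z^{2}$ ($n{\left(Z \right)} = \left(Z^{2} + 2 Z Z\right) - 74 = \left(Z^{2} + 2 Z^{2}\right) - 74 = 3 Z^{2} - 74 = -74 + 3 Z^{2}$)
$r = -492$
$\left(r + q{\left(-36 \right)}\right) + n{\left(-304 \right)} = \left(-492 + 305\right) - \left(74 - 3 \left(-304\right)^{2}\right) = -187 + \left(-74 + 3 \cdot 92416\right) = -187 + \left(-74 + 277248\right) = -187 + 277174 = 276987$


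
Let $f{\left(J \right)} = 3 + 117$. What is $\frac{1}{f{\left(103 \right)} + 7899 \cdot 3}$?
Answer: $\frac{1}{23817} \approx 4.1987 \cdot 10^{-5}$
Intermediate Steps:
$f{\left(J \right)} = 120$
$\frac{1}{f{\left(103 \right)} + 7899 \cdot 3} = \frac{1}{120 + 7899 \cdot 3} = \frac{1}{120 + 23697} = \frac{1}{23817}$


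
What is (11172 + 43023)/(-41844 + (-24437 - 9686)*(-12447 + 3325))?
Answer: 54195/311228162 ≈ 0.00017413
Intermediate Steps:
(11172 + 43023)/(-41844 + (-24437 - 9686)*(-12447 + 3325)) = 54195/(-41844 - 34123*(-9122)) = 54195/(-41844 + 311270006) = 54195/311228162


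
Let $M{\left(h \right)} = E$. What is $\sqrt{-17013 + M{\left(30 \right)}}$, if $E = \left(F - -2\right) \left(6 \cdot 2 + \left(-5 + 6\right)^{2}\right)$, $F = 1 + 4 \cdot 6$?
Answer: $i \sqrt{16662} \approx 129.08 i$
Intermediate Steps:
$F = 25$ ($F = 1 + 24 = 25$)
$E = 351$ ($E = \left(25 - -2\right) \left(6 \cdot 2 + \left(-5 + 6\right)^{2}\right) = \left(25 + 2\right) \left(12 + 1^{2}\right) = 27 \left(12 + 1\right) = 27 \cdot 13 = 351$)
$M{\left(h \right)} = 351$
$\sqrt{-17013 + M{\left(30 \right)}} = \sqrt{-17013 + 351} = \sqrt{-16662} = i \sqrt{16662}$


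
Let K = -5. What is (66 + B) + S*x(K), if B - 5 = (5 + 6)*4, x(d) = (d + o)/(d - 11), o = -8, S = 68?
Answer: 681/4 ≈ 170.25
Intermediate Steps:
x(d) = (-8 + d)/(-11 + d) (x(d) = (d - 8)/(d - 11) = (-8 + d)/(-11 + d))
B = 49 (B = 5 + (5 + 6)*4 = 5 + 11*4 = 5 + 44 = 49)
(66 + B) + S*x(K) = (66 + 49) + 68*((-8 - 5)/(-11 - 5)) = 115 + 68*(-13/(-16)) = 115 + 68*(-1/16*(-13)) = 115 + 68*(13/16) = 115 + 221/4 = 681/4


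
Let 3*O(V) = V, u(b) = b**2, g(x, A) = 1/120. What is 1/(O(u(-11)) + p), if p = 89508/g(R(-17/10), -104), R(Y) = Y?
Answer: 3/32223001 ≈ 9.3101e-8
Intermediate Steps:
g(x, A) = 1/120
p = 10740960 (p = 89508/(1/120) = 89508*120 = 10740960)
O(V) = V/3
1/(O(u(-11)) + p) = 1/((1/3)*(-11)**2 + 10740960) = 1/((1/3)*121 + 10740960) = 1/(121/3 + 10740960) = 1/(32223001/3) = 3/32223001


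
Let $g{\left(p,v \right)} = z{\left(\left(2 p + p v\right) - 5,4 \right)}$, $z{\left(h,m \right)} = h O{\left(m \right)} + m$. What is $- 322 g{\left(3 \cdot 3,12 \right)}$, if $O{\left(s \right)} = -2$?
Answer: $76636$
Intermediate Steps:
$z{\left(h,m \right)} = m - 2 h$ ($z{\left(h,m \right)} = h \left(-2\right) + m = - 2 h + m = m - 2 h$)
$g{\left(p,v \right)} = 14 - 4 p - 2 p v$ ($g{\left(p,v \right)} = 4 - 2 \left(\left(2 p + p v\right) - 5\right) = 4 - 2 \left(-5 + 2 p + p v\right) = 4 - \left(-10 + 4 p + 2 p v\right) = 14 - 4 p - 2 p v$)
$- 322 g{\left(3 \cdot 3,12 \right)} = - 322 \left(14 - 4 \cdot 3 \cdot 3 - 2 \cdot 3 \cdot 3 \cdot 12\right) = - 322 \left(14 - 36 - 18 \cdot 12\right) = - 322 \left(14 - 36 - 216\right) = \left(-322\right) \left(-238\right) = 76636$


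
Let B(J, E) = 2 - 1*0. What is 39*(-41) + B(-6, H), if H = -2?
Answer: -1597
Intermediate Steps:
B(J, E) = 2 (B(J, E) = 2 + 0 = 2)
39*(-41) + B(-6, H) = 39*(-41) + 2 = -1599 + 2 = -1597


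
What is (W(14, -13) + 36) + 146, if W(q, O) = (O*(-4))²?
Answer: 2886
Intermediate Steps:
W(q, O) = 16*O² (W(q, O) = (-4*O)² = 16*O²)
(W(14, -13) + 36) + 146 = (16*(-13)² + 36) + 146 = (16*169 + 36) + 146 = (2704 + 36) + 146 = 2740 + 146 = 2886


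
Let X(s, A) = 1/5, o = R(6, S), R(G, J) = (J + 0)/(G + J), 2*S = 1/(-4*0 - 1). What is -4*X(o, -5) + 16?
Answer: 76/5 ≈ 15.200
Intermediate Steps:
S = -1/2 (S = 1/(2*(-4*0 - 1)) = 1/(2*(0 - 1)) = (1/2)/(-1) = (1/2)*(-1) = -1/2 ≈ -0.50000)
R(G, J) = J/(G + J)
o = -1/11 (o = -1/(2*(6 - 1/2)) = -1/(2*11/2) = -1/2*2/11 = -1/11 ≈ -0.090909)
X(s, A) = 1/5
-4*X(o, -5) + 16 = -4*1/5 + 16 = -4/5 + 16 = 76/5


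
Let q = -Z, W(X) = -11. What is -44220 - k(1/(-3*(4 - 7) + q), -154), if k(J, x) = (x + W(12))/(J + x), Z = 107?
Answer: -222476210/5031 ≈ -44221.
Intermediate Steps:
q = -107 (q = -1*107 = -107)
k(J, x) = (-11 + x)/(J + x) (k(J, x) = (x - 11)/(J + x) = (-11 + x)/(J + x))
-44220 - k(1/(-3*(4 - 7) + q), -154) = -44220 - (-11 - 154)/(1/(-3*(4 - 7) - 107) - 154) = -44220 - (-165)/(1/(-3*(-3) - 107) - 154) = -44220 - (-165)/(1/(9 - 107) - 154) = -44220 - (-165)/(1/(-98) - 154) = -44220 - (-165)/(-1/98 - 154) = -44220 - (-165)/(-15093/98) = -44220 - (-98)*(-165)/15093 = -44220 - 1*5390/5031 = -44220 - 5390/5031 = -222476210/5031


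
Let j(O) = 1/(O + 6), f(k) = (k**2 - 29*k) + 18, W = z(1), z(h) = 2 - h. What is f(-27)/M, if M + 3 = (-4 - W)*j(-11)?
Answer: -765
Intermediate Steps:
W = 1 (W = 2 - 1*1 = 2 - 1 = 1)
f(k) = 18 + k**2 - 29*k
j(O) = 1/(6 + O)
M = -2 (M = -3 + (-4 - 1*1)/(6 - 11) = -3 + (-4 - 1)/(-5) = -3 - 5*(-1/5) = -3 + 1 = -2)
f(-27)/M = (18 + (-27)**2 - 29*(-27))/(-2) = (18 + 729 + 783)*(-1/2) = 1530*(-1/2) = -765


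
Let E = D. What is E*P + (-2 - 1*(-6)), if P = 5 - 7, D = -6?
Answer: 16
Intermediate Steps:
E = -6
P = -2
E*P + (-2 - 1*(-6)) = -6*(-2) + (-2 - 1*(-6)) = 12 + (-2 + 6) = 12 + 4 = 16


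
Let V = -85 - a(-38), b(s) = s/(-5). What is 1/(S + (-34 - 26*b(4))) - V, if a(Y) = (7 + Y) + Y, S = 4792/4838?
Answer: 2350689/147674 ≈ 15.918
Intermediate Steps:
b(s) = -s/5 (b(s) = s*(-⅕) = -s/5)
S = 2396/2419 (S = 4792*(1/4838) = 2396/2419 ≈ 0.99049)
a(Y) = 7 + 2*Y
V = -16 (V = -85 - (7 + 2*(-38)) = -85 - (7 - 76) = -85 - 1*(-69) = -85 + 69 = -16)
1/(S + (-34 - 26*b(4))) - V = 1/(2396/2419 + (-34 - (-26)*4/5)) - 1*(-16) = 1/(2396/2419 + (-34 - 26*(-⅘))) + 16 = 1/(2396/2419 + (-34 + 104/5)) + 16 = 1/(2396/2419 - 66/5) + 16 = 1/(-147674/12095) + 16 = -12095/147674 + 16 = 2350689/147674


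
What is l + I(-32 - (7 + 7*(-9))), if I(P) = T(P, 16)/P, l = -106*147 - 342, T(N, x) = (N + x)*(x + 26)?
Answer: -15854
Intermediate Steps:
T(N, x) = (26 + x)*(N + x) (T(N, x) = (N + x)*(26 + x) = (26 + x)*(N + x))
l = -15924 (l = -15582 - 342 = -15924)
I(P) = (672 + 42*P)/P (I(P) = (16² + 26*P + 26*16 + P*16)/P = (256 + 26*P + 416 + 16*P)/P = (672 + 42*P)/P)
l + I(-32 - (7 + 7*(-9))) = -15924 + (42 + 672/(-32 - (7 + 7*(-9)))) = -15924 + (42 + 672/(-32 - (7 - 63))) = -15924 + (42 + 672/(-32 - 1*(-56))) = -15924 + (42 + 672/(-32 + 56)) = -15924 + (42 + 672/24) = -15924 + (42 + 672*(1/24)) = -15924 + (42 + 28) = -15924 + 70 = -15854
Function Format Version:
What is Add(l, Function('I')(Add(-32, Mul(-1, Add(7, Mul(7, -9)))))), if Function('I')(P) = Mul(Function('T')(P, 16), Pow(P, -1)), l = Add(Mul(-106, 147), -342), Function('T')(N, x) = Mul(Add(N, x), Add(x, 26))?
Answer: -15854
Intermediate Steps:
Function('T')(N, x) = Mul(Add(26, x), Add(N, x)) (Function('T')(N, x) = Mul(Add(N, x), Add(26, x)) = Mul(Add(26, x), Add(N, x)))
l = -15924 (l = Add(-15582, -342) = -15924)
Function('I')(P) = Mul(Pow(P, -1), Add(672, Mul(42, P))) (Function('I')(P) = Mul(Add(Pow(16, 2), Mul(26, P), Mul(26, 16), Mul(P, 16)), Pow(P, -1)) = Mul(Add(256, Mul(26, P), 416, Mul(16, P)), Pow(P, -1)) = Mul(Add(672, Mul(42, P)), Pow(P, -1)) = Mul(Pow(P, -1), Add(672, Mul(42, P))))
Add(l, Function('I')(Add(-32, Mul(-1, Add(7, Mul(7, -9)))))) = Add(-15924, Add(42, Mul(672, Pow(Add(-32, Mul(-1, Add(7, Mul(7, -9)))), -1)))) = Add(-15924, Add(42, Mul(672, Pow(Add(-32, Mul(-1, Add(7, -63))), -1)))) = Add(-15924, Add(42, Mul(672, Pow(Add(-32, Mul(-1, -56)), -1)))) = Add(-15924, Add(42, Mul(672, Pow(Add(-32, 56), -1)))) = Add(-15924, Add(42, Mul(672, Pow(24, -1)))) = Add(-15924, Add(42, Mul(672, Rational(1, 24)))) = Add(-15924, Add(42, 28)) = Add(-15924, 70) = -15854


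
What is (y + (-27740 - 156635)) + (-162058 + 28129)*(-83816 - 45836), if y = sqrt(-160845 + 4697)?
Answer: 17363978333 + 2*I*sqrt(39037) ≈ 1.7364e+10 + 395.16*I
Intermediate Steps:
y = 2*I*sqrt(39037) (y = sqrt(-156148) = 2*I*sqrt(39037) ≈ 395.16*I)
(y + (-27740 - 156635)) + (-162058 + 28129)*(-83816 - 45836) = (2*I*sqrt(39037) + (-27740 - 156635)) + (-162058 + 28129)*(-83816 - 45836) = (2*I*sqrt(39037) - 184375) - 133929*(-129652) = (-184375 + 2*I*sqrt(39037)) + 17364162708 = 17363978333 + 2*I*sqrt(39037)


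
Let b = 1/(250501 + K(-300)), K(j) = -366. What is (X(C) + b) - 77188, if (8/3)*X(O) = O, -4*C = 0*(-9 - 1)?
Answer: -19307420379/250135 ≈ -77188.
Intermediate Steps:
C = 0 (C = -0*(-9 - 1) = -0*(-10) = -1/4*0 = 0)
X(O) = 3*O/8
b = 1/250135 (b = 1/(250501 - 366) = 1/250135 ≈ 3.9978e-6)
(X(C) + b) - 77188 = ((3/8)*0 + 1/250135) - 77188 = (0 + 1/250135) - 77188 = 1/250135 - 77188 = -19307420379/250135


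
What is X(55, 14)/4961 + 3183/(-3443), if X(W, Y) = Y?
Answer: -1431151/1552793 ≈ -0.92166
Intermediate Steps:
X(55, 14)/4961 + 3183/(-3443) = 14/4961 + 3183/(-3443) = 14*(1/4961) + 3183*(-1/3443) = 14/4961 - 3183/3443 = -1431151/1552793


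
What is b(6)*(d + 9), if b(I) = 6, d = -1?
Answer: 48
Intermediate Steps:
b(6)*(d + 9) = 6*(-1 + 9) = 6*8 = 48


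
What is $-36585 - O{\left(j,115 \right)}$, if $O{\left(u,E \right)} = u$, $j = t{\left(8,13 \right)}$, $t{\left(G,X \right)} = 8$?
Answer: $-36593$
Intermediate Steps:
$j = 8$
$-36585 - O{\left(j,115 \right)} = -36585 - 8 = -36593$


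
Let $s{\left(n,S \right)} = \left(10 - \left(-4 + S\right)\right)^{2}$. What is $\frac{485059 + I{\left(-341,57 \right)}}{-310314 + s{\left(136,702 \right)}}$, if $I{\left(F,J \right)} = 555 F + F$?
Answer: $\frac{42209}{23290} \approx 1.8123$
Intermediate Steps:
$I{\left(F,J \right)} = 556 F$
$s{\left(n,S \right)} = \left(14 - S\right)^{2}$
$\frac{485059 + I{\left(-341,57 \right)}}{-310314 + s{\left(136,702 \right)}} = \frac{485059 + 556 \left(-341\right)}{-310314 + \left(-14 + 702\right)^{2}} = \frac{485059 - 189596}{-310314 + 688^{2}} = \frac{295463}{-310314 + 473344} = \frac{295463}{163030} = 295463 \cdot \frac{1}{163030} = \frac{42209}{23290}$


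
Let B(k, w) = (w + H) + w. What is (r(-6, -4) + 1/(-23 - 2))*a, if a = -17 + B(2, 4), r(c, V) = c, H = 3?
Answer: 906/25 ≈ 36.240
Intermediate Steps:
B(k, w) = 3 + 2*w (B(k, w) = (w + 3) + w = (3 + w) + w = 3 + 2*w)
a = -6 (a = -17 + (3 + 2*4) = -17 + (3 + 8) = -17 + 11 = -6)
(r(-6, -4) + 1/(-23 - 2))*a = (-6 + 1/(-23 - 2))*(-6) = (-6 + 1/(-25))*(-6) = (-6 - 1/25)*(-6) = -151/25*(-6) = 906/25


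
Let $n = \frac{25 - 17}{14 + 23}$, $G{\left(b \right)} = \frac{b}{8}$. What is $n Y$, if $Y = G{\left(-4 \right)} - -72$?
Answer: $\frac{572}{37} \approx 15.459$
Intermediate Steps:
$G{\left(b \right)} = \frac{b}{8}$ ($G{\left(b \right)} = b \frac{1}{8} = \frac{b}{8}$)
$n = \frac{8}{37} \approx 0.21622$
$Y = \frac{143}{2}$ ($Y = \frac{1}{8} \left(-4\right) - -72 = - \frac{1}{2} + 72 = \frac{143}{2} \approx 71.5$)
$n Y = \frac{8}{37} \cdot \frac{143}{2} = \frac{572}{37}$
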